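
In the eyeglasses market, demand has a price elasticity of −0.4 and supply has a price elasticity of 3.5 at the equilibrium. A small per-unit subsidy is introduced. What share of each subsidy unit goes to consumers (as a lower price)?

For a small subsidy around the equilibrium, the benefit split depends on the relative slopes, which at a point are proportional to the elasticities.
Buyer share = εs/(εs + |εd|) = 3.5/(3.5 + 0.4) = 35/39; seller share = |εd|/(εs + |εd|) = 4/39.

Consumer share = 35/39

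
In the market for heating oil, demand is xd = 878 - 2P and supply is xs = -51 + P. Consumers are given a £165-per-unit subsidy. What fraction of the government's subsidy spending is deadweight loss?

Pre-subsidy: 878 - 2P = -51 + P gives P* = 929/3, x* = 776/3.
With the rebate, buyers effectively pay Pb = Ps − 165, where Ps is the price sellers receive.
Demand in terms of Ps becomes xd = 878 − 2(Ps − 165) = 1208 - 2Ps. Setting this equal to supply: 1208 - 2Ps = -51 + Ps, so Ps = 1259/3.
Buyers pay Pb = 1259/3 − 165 = 764/3; x' = -51 + 1·(1259/3) = 1106/3.
ΔCS = ½(776/3 + 1106/3)(929/3 − 764/3) = 51755/3; ΔPS = ½(776/3 + 1106/3)(1259/3 − 929/3) = 103510/3.
Government spending = 165 × 1106/3 = 60830.
DWL = ½ × 165 × (1106/3 − 776/3) = 9075; fraction = 9075 / 60830 = 165/1106.

DWL / government spending = 165/1106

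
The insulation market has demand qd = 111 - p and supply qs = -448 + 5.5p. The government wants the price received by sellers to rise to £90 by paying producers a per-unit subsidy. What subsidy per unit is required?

At a seller price of 90, quantity supplied is -448 + 5.5·90 = 47.
Buyers absorb 47 only when they pay pb with 111 − 1·pb = 47, i.e. pb = 64.
s = ps − pb = 90 − 64 = 26.

Required subsidy s = £26 per unit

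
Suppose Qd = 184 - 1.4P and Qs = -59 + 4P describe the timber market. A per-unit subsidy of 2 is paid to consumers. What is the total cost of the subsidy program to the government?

Government cost = 6646/27

Pre-subsidy: 184 - 1.4P = -59 + 4P gives P* = 45, Q* = 121.
With the rebate, buyers effectively pay Pb = Ps − 2, where Ps is the price sellers receive.
Demand in terms of Ps becomes Qd = 184 − 1.4(Ps − 2) = 186.8 - 1.4Ps. Setting this equal to supply: 186.8 - 1.4Ps = -59 + 4Ps, so Ps = 1229/27.
Buyers pay Pb = 1229/27 − 2 = 1175/27; Q' = -59 + 4·(1229/27) = 3323/27.
Government outlay = subsidy × quantity = 2 × 3323/27 = 6646/27.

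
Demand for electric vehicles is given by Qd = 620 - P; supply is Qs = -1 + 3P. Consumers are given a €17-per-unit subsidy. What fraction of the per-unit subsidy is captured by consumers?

Pre-subsidy: 620 - P = -1 + 3P gives P* = 155.25, Q* = 464.75.
With the rebate, buyers effectively pay Pb = Ps − 17, where Ps is the price sellers receive.
Demand in terms of Ps becomes Qd = 620 − 1(Ps − 17) = 637 - Ps. Setting this equal to supply: 637 - Ps = -1 + 3Ps, so Ps = 159.5.
Buyers pay Pb = 159.5 − 17 = 142.5; Q' = -1 + 3·159.5 = 477.5.
Buyers' price falls by P* − Pb = 155.25 − 142.5 = 12.75; sellers' price rises by Ps − P* = 159.5 − 155.25 = 4.25.
So consumers capture 12.75/17 = 0.75 of each unit of subsidy.

Consumer share = 0.75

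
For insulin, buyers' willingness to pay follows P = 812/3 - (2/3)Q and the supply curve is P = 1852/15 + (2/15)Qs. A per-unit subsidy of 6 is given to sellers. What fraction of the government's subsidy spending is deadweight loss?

DWL / government spending = 15/766

Pre-subsidy: 812/3 - (2/3)Q = 1852/15 + (2/15)Q gives Q* = 184 and P* = 148.
With the subsidy, sellers receive Ps = Pb + 6 for each unit, where Pb is the price buyers pay.
On the curves, Pb = 812/3 - (2/3)Q and Ps = 1852/15 + (2/15)Q; the wedge Ps − Pb = 6 gives 1852/15 + (2/15)Q − (812/3 - (2/3)Q) = 6, so Q' = 191.5.
Then Pb = 812/3 − (2/3)·191.5 = 143 and Ps = 1852/15 + (2/15)·191.5 = 149.
ΔCS = ½(184 + 191.5)(148 − 143) = 938.75; ΔPS = ½(184 + 191.5)(149 − 148) = 187.75.
Government spending = 6 × 191.5 = 1149.
DWL = ½ × 6 × (191.5 − 184) = 22.5; fraction = 22.5 / 1149 = 15/766.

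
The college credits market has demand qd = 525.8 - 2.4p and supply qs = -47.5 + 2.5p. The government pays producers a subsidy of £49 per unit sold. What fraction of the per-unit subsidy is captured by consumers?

Pre-subsidy: 525.8 - 2.4p = -47.5 + 2.5p gives p* = 117, q* = 245.
With the subsidy, sellers receive ps = pb + 49 for each unit, where pb is the price buyers pay.
Supply in terms of pb becomes qs = -47.5 + 2.5(pb + 49) = 75 + 2.5pb. Setting this equal to demand: 525.8 - 2.4pb = 75 + 2.5pb, so pb = 92.
Sellers receive ps = 92 + 49 = 141; q' = 525.8 − 2.4·92 = 305.
Buyers' price falls by p* − pb = 117 − 92 = 25; sellers' price rises by ps − p* = 141 − 117 = 24.
So consumers capture 25/49 = 25/49 of each unit of subsidy.

Consumer share = 25/49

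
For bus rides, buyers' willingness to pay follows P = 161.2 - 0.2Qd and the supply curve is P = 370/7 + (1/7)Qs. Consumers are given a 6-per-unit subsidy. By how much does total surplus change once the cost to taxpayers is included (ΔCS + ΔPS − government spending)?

Pre-subsidy: 161.2 - 0.2Q = 370/7 + (1/7)Q gives Q* = 316 and P* = 98.
With the rebate, buyers effectively pay Pb = Ps − 6, where Ps is the price sellers receive.
On the curves, Pb = 161.2 - 0.2Q and Ps = 370/7 + (1/7)Q; the wedge Ps − Pb = 6 gives 370/7 + (1/7)Q − (161.2 - 0.2Q) = 6, so Q' = 333.5.
Then Pb = 161.2 − 0.2·333.5 = 94.5 and Ps = 370/7 + (1/7)·333.5 = 100.5.
ΔCS = ½(316 + 333.5)(98 − 94.5) = 1136.625; ΔPS = ½(316 + 333.5)(100.5 − 98) = 811.875.
Government spending = 6 × 333.5 = 2001.
Net change = 1136.625 + 811.875 − 2001 = -52.5. The loss equals the DWL triangle ½·6·17.5.

Net change in total surplus = -52.5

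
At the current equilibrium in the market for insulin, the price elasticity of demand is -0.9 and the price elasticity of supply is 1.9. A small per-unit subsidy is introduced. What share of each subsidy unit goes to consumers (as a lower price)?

Consumer share = 19/28

For a small subsidy around the equilibrium, the benefit split depends on the relative slopes, which at a point are proportional to the elasticities.
Buyer share = εs/(εs + |εd|) = 1.9/(1.9 + 0.9) = 19/28; seller share = |εd|/(εs + |εd|) = 9/28.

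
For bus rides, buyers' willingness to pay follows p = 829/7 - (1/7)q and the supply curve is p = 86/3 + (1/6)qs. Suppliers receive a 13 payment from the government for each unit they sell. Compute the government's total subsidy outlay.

Pre-subsidy: 829/7 - (1/7)q = 86/3 + (1/6)q gives q* = 290 and p* = 77.
With the subsidy, sellers receive ps = pb + 13 for each unit, where pb is the price buyers pay.
On the curves, pb = 829/7 - (1/7)q and ps = 86/3 + (1/6)q; the wedge ps − pb = 13 gives 86/3 + (1/6)q − (829/7 - (1/7)q) = 13, so q' = 332.
Then pb = 829/7 − (1/7)·332 = 71 and ps = 86/3 + (1/6)·332 = 84.
Government outlay = subsidy × quantity = 13 × 332 = 4316.

Government cost = 4316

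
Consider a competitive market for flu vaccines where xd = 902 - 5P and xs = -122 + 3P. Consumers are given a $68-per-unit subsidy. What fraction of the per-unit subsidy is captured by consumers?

Consumer share = 0.375

Pre-subsidy: 902 - 5P = -122 + 3P gives P* = 128, x* = 262.
With the rebate, buyers effectively pay Pb = Ps − 68, where Ps is the price sellers receive.
Demand in terms of Ps becomes xd = 902 − 5(Ps − 68) = 1242 - 5Ps. Setting this equal to supply: 1242 - 5Ps = -122 + 3Ps, so Ps = 170.5.
Buyers pay Pb = 170.5 − 68 = 102.5; x' = -122 + 3·170.5 = 389.5.
Buyers' price falls by P* − Pb = 128 − 102.5 = 25.5; sellers' price rises by Ps − P* = 170.5 − 128 = 42.5.
So consumers capture 25.5/68 = 0.375 of each unit of subsidy.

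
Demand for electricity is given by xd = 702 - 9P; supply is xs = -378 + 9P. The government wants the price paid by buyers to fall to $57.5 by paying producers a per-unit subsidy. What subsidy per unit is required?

At a buyer price of 57.5, quantity demanded is 702 − 9·57.5 = 184.5.
Sellers supply 184.5 only when they receive Ps with -378 + 9·Ps = 184.5, i.e. Ps = 62.5.
s = Ps − Pb = 62.5 − 57.5 = 5.

Required subsidy s = $5 per unit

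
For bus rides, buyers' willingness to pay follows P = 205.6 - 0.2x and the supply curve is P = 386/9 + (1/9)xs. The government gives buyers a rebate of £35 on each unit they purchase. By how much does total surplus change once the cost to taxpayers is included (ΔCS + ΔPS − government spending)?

Net change in total surplus = -£1968.75

Pre-subsidy: 205.6 - 0.2x = 386/9 + (1/9)x gives x* = 523 and P* = 101.
With the rebate, buyers effectively pay Pb = Ps − 35, where Ps is the price sellers receive.
On the curves, Pb = 205.6 - 0.2x and Ps = 386/9 + (1/9)x; the wedge Ps − Pb = 35 gives 386/9 + (1/9)x − (205.6 - 0.2x) = 35, so x' = 635.5.
Then Pb = 205.6 − 0.2·635.5 = 78.5 and Ps = 386/9 + (1/9)·635.5 = 113.5.
ΔCS = ½(523 + 635.5)(101 − 78.5) = 13033.125; ΔPS = ½(523 + 635.5)(113.5 − 101) = 7240.625.
Government spending = 35 × 635.5 = 22242.5.
Net change = 13033.125 + 7240.625 − 22242.5 = -1968.75. The loss equals the DWL triangle ½·35·112.5.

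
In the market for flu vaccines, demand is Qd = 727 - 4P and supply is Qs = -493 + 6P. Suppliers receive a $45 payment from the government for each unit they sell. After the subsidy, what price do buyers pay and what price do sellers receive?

Pre-subsidy: 727 - 4P = -493 + 6P gives P* = 122, Q* = 239.
With the subsidy, sellers receive Ps = Pb + 45 for each unit, where Pb is the price buyers pay.
Supply in terms of Pb becomes Qs = -493 + 6(Pb + 45) = -223 + 6Pb. Setting this equal to demand: 727 - 4Pb = -223 + 6Pb, so Pb = 95.
Sellers receive Ps = 95 + 45 = 140; Q' = 727 − 4·95 = 347.

Buyers pay $95; sellers receive $140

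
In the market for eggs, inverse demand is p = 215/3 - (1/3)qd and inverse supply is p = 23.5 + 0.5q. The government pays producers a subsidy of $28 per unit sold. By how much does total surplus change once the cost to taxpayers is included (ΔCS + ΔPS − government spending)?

Pre-subsidy: 215/3 - (1/3)q = 23.5 + 0.5q gives q* = 57.8 and p* = 52.4.
With the subsidy, sellers receive ps = pb + 28 for each unit, where pb is the price buyers pay.
On the curves, pb = 215/3 - (1/3)q and ps = 23.5 + 0.5q; the wedge ps − pb = 28 gives 23.5 + 0.5q − (215/3 - (1/3)q) = 28, so q' = 91.4.
Then pb = 215/3 − (1/3)·91.4 = 41.2 and ps = 23.5 + 0.5·91.4 = 69.2.
ΔCS = ½(57.8 + 91.4)(52.4 − 41.2) = 835.52; ΔPS = ½(57.8 + 91.4)(69.2 − 52.4) = 1253.28.
Government spending = 28 × 91.4 = 2559.2.
Net change = 835.52 + 1253.28 − 2559.2 = -470.4. The loss equals the DWL triangle ½·28·33.6.

Net change in total surplus = -$470.4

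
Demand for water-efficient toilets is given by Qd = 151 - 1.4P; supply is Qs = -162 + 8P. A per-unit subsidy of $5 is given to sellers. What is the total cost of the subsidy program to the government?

Pre-subsidy: 151 - 1.4P = -162 + 8P gives P* = 1565/47, Q* = 4906/47.
With the subsidy, sellers receive Ps = Pb + 5 for each unit, where Pb is the price buyers pay.
Supply in terms of Pb becomes Qs = -162 + 8(Pb + 5) = -122 + 8Pb. Setting this equal to demand: 151 - 1.4Pb = -122 + 8Pb, so Pb = 1365/47.
Sellers receive Ps = 1365/47 + 5 = 1600/47; Q' = 151 − 1.4·(1365/47) = 5186/47.
Government outlay = subsidy × quantity = 5 × 5186/47 = 25930/47.

Government cost = 25930/47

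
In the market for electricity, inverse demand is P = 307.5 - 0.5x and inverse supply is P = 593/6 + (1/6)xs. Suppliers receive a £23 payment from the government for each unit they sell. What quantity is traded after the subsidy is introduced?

x' = 347.5

Pre-subsidy: 307.5 - 0.5x = 593/6 + (1/6)x gives x* = 313 and P* = 151.
With the subsidy, sellers receive Ps = Pb + 23 for each unit, where Pb is the price buyers pay.
On the curves, Pb = 307.5 - 0.5x and Ps = 593/6 + (1/6)x; the wedge Ps − Pb = 23 gives 593/6 + (1/6)x − (307.5 - 0.5x) = 23, so x' = 347.5.
Then Pb = 307.5 − 0.5·347.5 = 133.75 and Ps = 593/6 + (1/6)·347.5 = 156.75.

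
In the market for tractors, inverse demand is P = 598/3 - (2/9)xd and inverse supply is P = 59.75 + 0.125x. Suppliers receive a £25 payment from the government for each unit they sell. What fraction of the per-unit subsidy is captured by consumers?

Consumer share = 0.64

Pre-subsidy: 598/3 - (2/9)x = 59.75 + 0.125x gives x* = 402 and P* = 110.
With the subsidy, sellers receive Ps = Pb + 25 for each unit, where Pb is the price buyers pay.
On the curves, Pb = 598/3 - (2/9)x and Ps = 59.75 + 0.125x; the wedge Ps − Pb = 25 gives 59.75 + 0.125x − (598/3 - (2/9)x) = 25, so x' = 474.
Then Pb = 598/3 − (2/9)·474 = 94 and Ps = 59.75 + 0.125·474 = 119.
Buyers' price falls by P* − Pb = 110 − 94 = 16; sellers' price rises by Ps − P* = 119 − 110 = 9.
So consumers capture 16/25 = 0.64 of each unit of subsidy.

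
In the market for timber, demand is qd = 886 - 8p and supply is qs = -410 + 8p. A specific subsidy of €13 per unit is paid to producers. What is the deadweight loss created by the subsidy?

Pre-subsidy: 886 - 8p = -410 + 8p gives p* = 81, q* = 238.
With the subsidy, sellers receive ps = pb + 13 for each unit, where pb is the price buyers pay.
Supply in terms of pb becomes qs = -410 + 8(pb + 13) = -306 + 8pb. Setting this equal to demand: 886 - 8pb = -306 + 8pb, so pb = 74.5.
Sellers receive ps = 74.5 + 13 = 87.5; q' = 886 − 8·74.5 = 290.
The subsidy expands output by 290 − 238 = 52 past the efficient level; on those units the gap between marginal cost and willingness to pay runs from 0 up to 13.
DWL = ½ × 13 × 52 = 338.

Deadweight loss = €338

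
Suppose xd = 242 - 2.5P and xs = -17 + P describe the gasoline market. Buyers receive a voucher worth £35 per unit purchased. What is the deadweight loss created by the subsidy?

Deadweight loss = £437.5

Pre-subsidy: 242 - 2.5P = -17 + P gives P* = 74, x* = 57.
With the rebate, buyers effectively pay Pb = Ps − 35, where Ps is the price sellers receive.
Demand in terms of Ps becomes xd = 242 − 2.5(Ps − 35) = 329.5 - 2.5Ps. Setting this equal to supply: 329.5 - 2.5Ps = -17 + Ps, so Ps = 99.
Buyers pay Pb = 99 − 35 = 64; x' = -17 + 1·99 = 82.
The subsidy expands output by 82 − 57 = 25 past the efficient level; on those units the gap between marginal cost and willingness to pay runs from 0 up to 35.
DWL = ½ × 35 × 25 = 437.5.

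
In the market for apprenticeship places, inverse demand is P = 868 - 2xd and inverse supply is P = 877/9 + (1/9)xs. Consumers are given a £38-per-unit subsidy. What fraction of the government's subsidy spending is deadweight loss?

Pre-subsidy: 868 - 2x = 877/9 + (1/9)x gives x* = 365 and P* = 138.
With the rebate, buyers effectively pay Pb = Ps − 38, where Ps is the price sellers receive.
On the curves, Pb = 868 - 2x and Ps = 877/9 + (1/9)x; the wedge Ps − Pb = 38 gives 877/9 + (1/9)x − (868 - 2x) = 38, so x' = 383.
Then Pb = 868 − 2·383 = 102 and Ps = 877/9 + (1/9)·383 = 140.
ΔCS = ½(365 + 383)(138 − 102) = 13464; ΔPS = ½(365 + 383)(140 − 138) = 748.
Government spending = 38 × 383 = 14554.
DWL = ½ × 38 × (383 − 365) = 342; fraction = 342 / 14554 = 9/383.

DWL / government spending = 9/383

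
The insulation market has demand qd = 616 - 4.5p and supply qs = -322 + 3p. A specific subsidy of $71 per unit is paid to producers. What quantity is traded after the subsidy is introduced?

q' = 181

Pre-subsidy: 616 - 4.5p = -322 + 3p gives p* = 1876/15, q* = 53.2.
With the subsidy, sellers receive ps = pb + 71 for each unit, where pb is the price buyers pay.
Supply in terms of pb becomes qs = -322 + 3(pb + 71) = -109 + 3pb. Setting this equal to demand: 616 - 4.5pb = -109 + 3pb, so pb = 290/3.
Sellers receive ps = 290/3 + 71 = 503/3; q' = 616 − 4.5·(290/3) = 181.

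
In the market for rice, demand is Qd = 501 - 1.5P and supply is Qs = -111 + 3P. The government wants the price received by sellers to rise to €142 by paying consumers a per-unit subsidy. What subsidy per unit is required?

At a seller price of 142, quantity supplied is -111 + 3·142 = 315.
Buyers absorb 315 only when they pay Pb with 501 − 1.5·Pb = 315, i.e. Pb = 124.
s = Ps − Pb = 142 − 124 = 18.

Required subsidy s = €18 per unit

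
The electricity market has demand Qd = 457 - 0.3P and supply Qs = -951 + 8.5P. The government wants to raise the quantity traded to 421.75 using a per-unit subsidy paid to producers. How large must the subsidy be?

At Q = 421.75, invert demand for the buyer price: Pb = (457 − 421.75)/0.3 = 117.5; invert supply for the seller price: Ps = (421.75 − (-951))/8.5 = 161.5.
The subsidy must fill the gap: s = Ps − Pb = 161.5 − 117.5 = 44.

Required subsidy s = 44 per unit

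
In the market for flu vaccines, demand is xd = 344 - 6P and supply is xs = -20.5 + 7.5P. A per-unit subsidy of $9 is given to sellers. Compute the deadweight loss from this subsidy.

Deadweight loss = $135

Pre-subsidy: 344 - 6P = -20.5 + 7.5P gives P* = 27, x* = 182.
With the subsidy, sellers receive Ps = Pb + 9 for each unit, where Pb is the price buyers pay.
Supply in terms of Pb becomes xs = -20.5 + 7.5(Pb + 9) = 47 + 7.5Pb. Setting this equal to demand: 344 - 6Pb = 47 + 7.5Pb, so Pb = 22.
Sellers receive Ps = 22 + 9 = 31; x' = 344 − 6·22 = 212.
The subsidy expands output by 212 − 182 = 30 past the efficient level; on those units the gap between marginal cost and willingness to pay runs from 0 up to 9.
DWL = ½ × 9 × 30 = 135.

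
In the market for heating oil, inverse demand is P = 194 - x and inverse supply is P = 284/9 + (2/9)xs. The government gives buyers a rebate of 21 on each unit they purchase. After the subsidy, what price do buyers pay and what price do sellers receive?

Buyers pay 483/11; sellers receive 714/11

Pre-subsidy: 194 - x = 284/9 + (2/9)x gives x* = 1462/11 and P* = 672/11.
With the rebate, buyers effectively pay Pb = Ps − 21, where Ps is the price sellers receive.
On the curves, Pb = 194 - x and Ps = 284/9 + (2/9)x; the wedge Ps − Pb = 21 gives 284/9 + (2/9)x − (194 - x) = 21, so x' = 1651/11.
Then Pb = 194 − 1·(1651/11) = 483/11 and Ps = 284/9 + (2/9)·(1651/11) = 714/11.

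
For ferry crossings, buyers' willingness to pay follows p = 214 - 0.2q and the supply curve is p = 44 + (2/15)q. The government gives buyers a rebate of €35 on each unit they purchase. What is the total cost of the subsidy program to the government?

Pre-subsidy: 214 - 0.2q = 44 + (2/15)q gives q* = 510 and p* = 112.
With the rebate, buyers effectively pay pb = ps − 35, where ps is the price sellers receive.
On the curves, pb = 214 - 0.2q and ps = 44 + (2/15)q; the wedge ps − pb = 35 gives 44 + (2/15)q − (214 - 0.2q) = 35, so q' = 615.
Then pb = 214 − 0.2·615 = 91 and ps = 44 + (2/15)·615 = 126.
Government outlay = subsidy × quantity = 35 × 615 = 21525.

Government cost = €21525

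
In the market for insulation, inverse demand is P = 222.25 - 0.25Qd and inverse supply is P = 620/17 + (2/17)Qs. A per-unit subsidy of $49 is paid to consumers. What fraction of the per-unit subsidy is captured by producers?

Producer share = 0.32

Pre-subsidy: 222.25 - 0.25Q = 620/17 + (2/17)Q gives Q* = 505.32 and P* = 95.92.
With the rebate, buyers effectively pay Pb = Ps − 49, where Ps is the price sellers receive.
On the curves, Pb = 222.25 - 0.25Q and Ps = 620/17 + (2/17)Q; the wedge Ps − Pb = 49 gives 620/17 + (2/17)Q − (222.25 - 0.25Q) = 49, so Q' = 638.6.
Then Pb = 222.25 − 0.25·638.6 = 62.6 and Ps = 620/17 + (2/17)·638.6 = 111.6.
Buyers' price falls by P* − Pb = 95.92 − 62.6 = 33.32; sellers' price rises by Ps − P* = 111.6 − 95.92 = 15.68.
So producers capture 15.68/49 = 0.32 of each unit of subsidy.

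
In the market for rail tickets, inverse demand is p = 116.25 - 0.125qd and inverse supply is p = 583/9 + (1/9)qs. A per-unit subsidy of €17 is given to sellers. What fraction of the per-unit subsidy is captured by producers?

Producer share = 8/17

Pre-subsidy: 116.25 - 0.125q = 583/9 + (1/9)q gives q* = 218 and p* = 89.
With the subsidy, sellers receive ps = pb + 17 for each unit, where pb is the price buyers pay.
On the curves, pb = 116.25 - 0.125q and ps = 583/9 + (1/9)q; the wedge ps − pb = 17 gives 583/9 + (1/9)q − (116.25 - 0.125q) = 17, so q' = 290.
Then pb = 116.25 − 0.125·290 = 80 and ps = 583/9 + (1/9)·290 = 97.
Buyers' price falls by p* − pb = 89 − 80 = 9; sellers' price rises by ps − p* = 97 − 89 = 8.
So producers capture 8/17 = 8/17 of each unit of subsidy.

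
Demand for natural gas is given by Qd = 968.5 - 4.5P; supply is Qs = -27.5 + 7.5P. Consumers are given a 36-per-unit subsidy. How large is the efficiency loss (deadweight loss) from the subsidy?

Pre-subsidy: 968.5 - 4.5P = -27.5 + 7.5P gives P* = 83, Q* = 595.
With the rebate, buyers effectively pay Pb = Ps − 36, where Ps is the price sellers receive.
Demand in terms of Ps becomes Qd = 968.5 − 4.5(Ps − 36) = 1130.5 - 4.5Ps. Setting this equal to supply: 1130.5 - 4.5Ps = -27.5 + 7.5Ps, so Ps = 96.5.
Buyers pay Pb = 96.5 − 36 = 60.5; Q' = -27.5 + 7.5·96.5 = 696.25.
The subsidy expands output by 696.25 − 595 = 101.25 past the efficient level; on those units the gap between marginal cost and willingness to pay runs from 0 up to 36.
DWL = ½ × 36 × 101.25 = 1822.5.

Deadweight loss = 1822.5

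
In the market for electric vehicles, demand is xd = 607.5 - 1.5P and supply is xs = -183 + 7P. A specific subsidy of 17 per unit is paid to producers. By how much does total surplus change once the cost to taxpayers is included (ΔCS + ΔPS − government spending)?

Net change in total surplus = -178.5

Pre-subsidy: 607.5 - 1.5P = -183 + 7P gives P* = 93, x* = 468.
With the subsidy, sellers receive Ps = Pb + 17 for each unit, where Pb is the price buyers pay.
Supply in terms of Pb becomes xs = -183 + 7(Pb + 17) = -64 + 7Pb. Setting this equal to demand: 607.5 - 1.5Pb = -64 + 7Pb, so Pb = 79.
Sellers receive Ps = 79 + 17 = 96; x' = 607.5 − 1.5·79 = 489.
ΔCS = ½(468 + 489)(93 − 79) = 6699; ΔPS = ½(468 + 489)(96 − 93) = 1435.5.
Government spending = 17 × 489 = 8313.
Net change = 6699 + 1435.5 − 8313 = -178.5. The loss equals the DWL triangle ½·17·21.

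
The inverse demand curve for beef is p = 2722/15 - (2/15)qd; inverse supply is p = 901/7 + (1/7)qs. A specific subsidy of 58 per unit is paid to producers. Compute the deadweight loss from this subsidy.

Pre-subsidy: 2722/15 - (2/15)q = 901/7 + (1/7)q gives q* = 191 and p* = 156.
With the subsidy, sellers receive ps = pb + 58 for each unit, where pb is the price buyers pay.
On the curves, pb = 2722/15 - (2/15)q and ps = 901/7 + (1/7)q; the wedge ps − pb = 58 gives 901/7 + (1/7)q − (2722/15 - (2/15)q) = 58, so q' = 401.
Then pb = 2722/15 − (2/15)·401 = 128 and ps = 901/7 + (1/7)·401 = 186.
The subsidy expands output by 401 − 191 = 210 past the efficient level; on those units the gap between marginal cost and willingness to pay runs from 0 up to 58.
DWL = ½ × 58 × 210 = 6090.

Deadweight loss = 6090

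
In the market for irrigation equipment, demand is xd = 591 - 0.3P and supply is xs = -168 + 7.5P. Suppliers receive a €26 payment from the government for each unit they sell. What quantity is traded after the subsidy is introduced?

x' = 7401/13

Pre-subsidy: 591 - 0.3P = -168 + 7.5P gives P* = 1265/13, x* = 14607/26.
With the subsidy, sellers receive Ps = Pb + 26 for each unit, where Pb is the price buyers pay.
Supply in terms of Pb becomes xs = -168 + 7.5(Pb + 26) = 27 + 7.5Pb. Setting this equal to demand: 591 - 0.3Pb = 27 + 7.5Pb, so Pb = 940/13.
Sellers receive Ps = 940/13 + 26 = 1278/13; x' = 591 − 0.3·(940/13) = 7401/13.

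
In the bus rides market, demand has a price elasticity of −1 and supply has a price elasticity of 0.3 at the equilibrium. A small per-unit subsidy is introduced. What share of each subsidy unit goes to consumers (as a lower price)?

For a small subsidy around the equilibrium, the benefit split depends on the relative slopes, which at a point are proportional to the elasticities.
Buyer share = εs/(εs + |εd|) = 0.3/(0.3 + 1) = 3/13; seller share = |εd|/(εs + |εd|) = 10/13.

Consumer share = 3/13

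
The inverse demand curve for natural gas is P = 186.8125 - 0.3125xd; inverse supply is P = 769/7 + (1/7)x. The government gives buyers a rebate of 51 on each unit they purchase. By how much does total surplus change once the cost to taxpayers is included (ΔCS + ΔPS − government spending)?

Net change in total surplus = -2856

Pre-subsidy: 186.8125 - 0.3125x = 769/7 + (1/7)x gives x* = 169 and P* = 134.
With the rebate, buyers effectively pay Pb = Ps − 51, where Ps is the price sellers receive.
On the curves, Pb = 186.8125 - 0.3125x and Ps = 769/7 + (1/7)x; the wedge Ps − Pb = 51 gives 769/7 + (1/7)x − (186.8125 - 0.3125x) = 51, so x' = 281.
Then Pb = 186.8125 − 0.3125·281 = 99 and Ps = 769/7 + (1/7)·281 = 150.
ΔCS = ½(169 + 281)(134 − 99) = 7875; ΔPS = ½(169 + 281)(150 − 134) = 3600.
Government spending = 51 × 281 = 14331.
Net change = 7875 + 3600 − 14331 = -2856. The loss equals the DWL triangle ½·51·112.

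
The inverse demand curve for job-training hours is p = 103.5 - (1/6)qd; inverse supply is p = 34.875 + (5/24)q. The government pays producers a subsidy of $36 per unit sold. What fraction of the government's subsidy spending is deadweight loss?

DWL / government spending = 16/93

Pre-subsidy: 103.5 - (1/6)q = 34.875 + (5/24)q gives q* = 183 and p* = 73.
With the subsidy, sellers receive ps = pb + 36 for each unit, where pb is the price buyers pay.
On the curves, pb = 103.5 - (1/6)q and ps = 34.875 + (5/24)q; the wedge ps − pb = 36 gives 34.875 + (5/24)q − (103.5 - (1/6)q) = 36, so q' = 279.
Then pb = 103.5 − (1/6)·279 = 57 and ps = 34.875 + (5/24)·279 = 93.
ΔCS = ½(183 + 279)(73 − 57) = 3696; ΔPS = ½(183 + 279)(93 − 73) = 4620.
Government spending = 36 × 279 = 10044.
DWL = ½ × 36 × (279 − 183) = 1728; fraction = 1728 / 10044 = 16/93.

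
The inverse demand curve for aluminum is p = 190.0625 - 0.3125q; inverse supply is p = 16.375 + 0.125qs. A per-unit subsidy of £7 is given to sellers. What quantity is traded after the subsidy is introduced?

q' = 413

Pre-subsidy: 190.0625 - 0.3125q = 16.375 + 0.125q gives q* = 397 and p* = 66.
With the subsidy, sellers receive ps = pb + 7 for each unit, where pb is the price buyers pay.
On the curves, pb = 190.0625 - 0.3125q and ps = 16.375 + 0.125q; the wedge ps − pb = 7 gives 16.375 + 0.125q − (190.0625 - 0.3125q) = 7, so q' = 413.
Then pb = 190.0625 − 0.3125·413 = 61 and ps = 16.375 + 0.125·413 = 68.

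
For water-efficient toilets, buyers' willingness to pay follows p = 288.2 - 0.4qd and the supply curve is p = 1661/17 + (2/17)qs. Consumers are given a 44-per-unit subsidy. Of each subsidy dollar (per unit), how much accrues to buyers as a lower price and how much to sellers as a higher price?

Buyers gain 34 per unit; sellers gain 10 per unit

Pre-subsidy: 288.2 - 0.4q = 1661/17 + (2/17)q gives q* = 368 and p* = 141.
With the rebate, buyers effectively pay pb = ps − 44, where ps is the price sellers receive.
On the curves, pb = 288.2 - 0.4q and ps = 1661/17 + (2/17)q; the wedge ps − pb = 44 gives 1661/17 + (2/17)q − (288.2 - 0.4q) = 44, so q' = 453.
Then pb = 288.2 − 0.4·453 = 107 and ps = 1661/17 + (2/17)·453 = 151.
Buyers' price falls by p* − pb = 141 − 107 = 34; sellers' price rises by ps − p* = 151 − 141 = 10.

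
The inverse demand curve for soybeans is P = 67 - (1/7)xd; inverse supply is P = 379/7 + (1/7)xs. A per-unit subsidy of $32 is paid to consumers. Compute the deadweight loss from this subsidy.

Deadweight loss = $1792

Pre-subsidy: 67 - (1/7)x = 379/7 + (1/7)x gives x* = 45 and P* = 424/7.
With the rebate, buyers effectively pay Pb = Ps − 32, where Ps is the price sellers receive.
On the curves, Pb = 67 - (1/7)x and Ps = 379/7 + (1/7)x; the wedge Ps − Pb = 32 gives 379/7 + (1/7)x − (67 - (1/7)x) = 32, so x' = 157.
Then Pb = 67 − (1/7)·157 = 312/7 and Ps = 379/7 + (1/7)·157 = 536/7.
The subsidy expands output by 157 − 45 = 112 past the efficient level; on those units the gap between marginal cost and willingness to pay runs from 0 up to 32.
DWL = ½ × 32 × 112 = 1792.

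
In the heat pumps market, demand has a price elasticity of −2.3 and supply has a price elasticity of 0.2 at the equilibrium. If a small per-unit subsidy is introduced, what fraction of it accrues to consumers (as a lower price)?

Consumer share = 0.08

For a small subsidy around the equilibrium, the benefit split depends on the relative slopes, which at a point are proportional to the elasticities.
Buyer share = εs/(εs + |εd|) = 0.2/(0.2 + 2.3) = 0.08; seller share = |εd|/(εs + |εd|) = 0.92.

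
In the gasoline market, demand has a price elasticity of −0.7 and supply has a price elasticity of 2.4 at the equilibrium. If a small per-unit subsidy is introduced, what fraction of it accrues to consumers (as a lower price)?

For a small subsidy around the equilibrium, the benefit split depends on the relative slopes, which at a point are proportional to the elasticities.
Buyer share = εs/(εs + |εd|) = 2.4/(2.4 + 0.7) = 24/31; seller share = |εd|/(εs + |εd|) = 7/31.

Consumer share = 24/31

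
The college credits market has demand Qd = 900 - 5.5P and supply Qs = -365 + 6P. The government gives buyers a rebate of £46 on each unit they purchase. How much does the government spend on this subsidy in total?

Government cost = £19642

Pre-subsidy: 900 - 5.5P = -365 + 6P gives P* = 110, Q* = 295.
With the rebate, buyers effectively pay Pb = Ps − 46, where Ps is the price sellers receive.
Demand in terms of Ps becomes Qd = 900 − 5.5(Ps − 46) = 1153 - 5.5Ps. Setting this equal to supply: 1153 - 5.5Ps = -365 + 6Ps, so Ps = 132.
Buyers pay Pb = 132 − 46 = 86; Q' = -365 + 6·132 = 427.
Government outlay = subsidy × quantity = 46 × 427 = 19642.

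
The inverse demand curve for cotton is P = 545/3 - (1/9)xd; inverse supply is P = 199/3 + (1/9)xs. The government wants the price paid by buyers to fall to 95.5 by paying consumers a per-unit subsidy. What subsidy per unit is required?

Required subsidy s = 57 per unit

At a buyer price of 95.5, quantity demanded is 1635 − 9·95.5 = 775.5.
Sellers supply 775.5 only when they receive Ps = 199/3 + (1/9)·775.5 = 152.5.
s = Ps − Pb = 152.5 − 95.5 = 57.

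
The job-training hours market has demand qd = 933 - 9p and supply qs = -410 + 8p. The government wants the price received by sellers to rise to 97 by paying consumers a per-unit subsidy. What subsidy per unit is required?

Required subsidy s = 34 per unit

At a seller price of 97, quantity supplied is -410 + 8·97 = 366.
Buyers absorb 366 only when they pay pb with 933 − 9·pb = 366, i.e. pb = 63.
s = ps − pb = 97 − 63 = 34.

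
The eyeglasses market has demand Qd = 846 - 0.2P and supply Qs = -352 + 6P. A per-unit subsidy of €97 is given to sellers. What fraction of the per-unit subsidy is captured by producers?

Pre-subsidy: 846 - 0.2P = -352 + 6P gives P* = 5990/31, Q* = 25028/31.
With the subsidy, sellers receive Ps = Pb + 97 for each unit, where Pb is the price buyers pay.
Supply in terms of Pb becomes Qs = -352 + 6(Pb + 97) = 230 + 6Pb. Setting this equal to demand: 846 - 0.2Pb = 230 + 6Pb, so Pb = 3080/31.
Sellers receive Ps = 3080/31 + 97 = 6087/31; Q' = 846 − 0.2·(3080/31) = 25610/31.
Buyers' price falls by P* − Pb = 5990/31 − 3080/31 = 2910/31; sellers' price rises by Ps − P* = 6087/31 − 5990/31 = 97/31.
So producers capture (97/31)/97 = 1/31 of each unit of subsidy.

Producer share = 1/31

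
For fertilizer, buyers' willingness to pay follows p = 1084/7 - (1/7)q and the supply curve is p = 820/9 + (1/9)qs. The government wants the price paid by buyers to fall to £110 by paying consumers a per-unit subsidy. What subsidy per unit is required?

At a buyer price of 110, quantity demanded is 1084 − 7·110 = 314.
Sellers supply 314 only when they receive ps = 820/9 + (1/9)·314 = 126.
s = ps − pb = 126 − 110 = 16.

Required subsidy s = £16 per unit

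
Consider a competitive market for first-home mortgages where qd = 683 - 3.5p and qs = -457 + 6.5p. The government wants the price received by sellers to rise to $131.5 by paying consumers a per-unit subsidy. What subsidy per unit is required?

At a seller price of 131.5, quantity supplied is -457 + 6.5·131.5 = 397.75.
Buyers absorb 397.75 only when they pay pb with 683 − 3.5·pb = 397.75, i.e. pb = 81.5.
s = ps − pb = 131.5 − 81.5 = 50.

Required subsidy s = $50 per unit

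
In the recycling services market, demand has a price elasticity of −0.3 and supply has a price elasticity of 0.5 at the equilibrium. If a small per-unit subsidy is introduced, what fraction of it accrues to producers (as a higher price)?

Producer share = 0.375

For a small subsidy around the equilibrium, the benefit split depends on the relative slopes, which at a point are proportional to the elasticities.
Buyer share = εs/(εs + |εd|) = 0.5/(0.5 + 0.3) = 0.625; seller share = |εd|/(εs + |εd|) = 0.375.
So producers capture 0.375 of the subsidy.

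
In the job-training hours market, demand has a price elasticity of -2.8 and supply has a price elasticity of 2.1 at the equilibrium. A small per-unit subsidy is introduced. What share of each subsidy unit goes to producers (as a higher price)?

Producer share = 4/7

For a small subsidy around the equilibrium, the benefit split depends on the relative slopes, which at a point are proportional to the elasticities.
Buyer share = εs/(εs + |εd|) = 2.1/(2.1 + 2.8) = 3/7; seller share = |εd|/(εs + |εd|) = 4/7.
So producers capture 4/7 of the subsidy.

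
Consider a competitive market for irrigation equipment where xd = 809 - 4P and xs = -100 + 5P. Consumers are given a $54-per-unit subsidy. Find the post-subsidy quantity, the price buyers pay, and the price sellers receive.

Pre-subsidy: 809 - 4P = -100 + 5P gives P* = 101, x* = 405.
With the rebate, buyers effectively pay Pb = Ps − 54, where Ps is the price sellers receive.
Demand in terms of Ps becomes xd = 809 − 4(Ps − 54) = 1025 - 4Ps. Setting this equal to supply: 1025 - 4Ps = -100 + 5Ps, so Ps = 125.
Buyers pay Pb = 125 − 54 = 71; x' = -100 + 5·125 = 525.

x' = 525; buyers pay $71; sellers receive $125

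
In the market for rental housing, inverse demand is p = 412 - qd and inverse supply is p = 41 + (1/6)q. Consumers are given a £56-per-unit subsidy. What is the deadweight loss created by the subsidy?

Pre-subsidy: 412 - q = 41 + (1/6)q gives q* = 318 and p* = 94.
With the rebate, buyers effectively pay pb = ps − 56, where ps is the price sellers receive.
On the curves, pb = 412 - q and ps = 41 + (1/6)q; the wedge ps − pb = 56 gives 41 + (1/6)q − (412 - q) = 56, so q' = 366.
Then pb = 412 − 1·366 = 46 and ps = 41 + (1/6)·366 = 102.
The subsidy expands output by 366 − 318 = 48 past the efficient level; on those units the gap between marginal cost and willingness to pay runs from 0 up to 56.
DWL = ½ × 56 × 48 = 1344.

Deadweight loss = £1344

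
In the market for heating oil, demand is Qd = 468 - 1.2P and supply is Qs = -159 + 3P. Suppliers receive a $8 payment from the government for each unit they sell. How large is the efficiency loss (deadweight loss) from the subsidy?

Pre-subsidy: 468 - 1.2P = -159 + 3P gives P* = 1045/7, Q* = 2022/7.
With the subsidy, sellers receive Ps = Pb + 8 for each unit, where Pb is the price buyers pay.
Supply in terms of Pb becomes Qs = -159 + 3(Pb + 8) = -135 + 3Pb. Setting this equal to demand: 468 - 1.2Pb = -135 + 3Pb, so Pb = 1005/7.
Sellers receive Ps = 1005/7 + 8 = 1061/7; Q' = 468 − 1.2·(1005/7) = 2070/7.
The subsidy expands output by 2070/7 − 2022/7 = 48/7 past the efficient level; on those units the gap between marginal cost and willingness to pay runs from 0 up to 8.
DWL = ½ × 8 × 48/7 = 192/7.

Deadweight loss = 192/7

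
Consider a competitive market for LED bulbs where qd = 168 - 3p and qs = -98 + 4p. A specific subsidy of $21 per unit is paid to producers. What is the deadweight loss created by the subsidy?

Pre-subsidy: 168 - 3p = -98 + 4p gives p* = 38, q* = 54.
With the subsidy, sellers receive ps = pb + 21 for each unit, where pb is the price buyers pay.
Supply in terms of pb becomes qs = -98 + 4(pb + 21) = -14 + 4pb. Setting this equal to demand: 168 - 3pb = -14 + 4pb, so pb = 26.
Sellers receive ps = 26 + 21 = 47; q' = 168 − 3·26 = 90.
The subsidy expands output by 90 − 54 = 36 past the efficient level; on those units the gap between marginal cost and willingness to pay runs from 0 up to 21.
DWL = ½ × 21 × 36 = 378.

Deadweight loss = $378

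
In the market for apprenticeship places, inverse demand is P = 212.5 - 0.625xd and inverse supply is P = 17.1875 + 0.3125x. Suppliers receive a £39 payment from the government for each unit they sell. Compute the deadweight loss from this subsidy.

Pre-subsidy: 212.5 - 0.625x = 17.1875 + 0.3125x gives x* = 625/3 and P* = 1975/24.
With the subsidy, sellers receive Ps = Pb + 39 for each unit, where Pb is the price buyers pay.
On the curves, Pb = 212.5 - 0.625x and Ps = 17.1875 + 0.3125x; the wedge Ps − Pb = 39 gives 17.1875 + 0.3125x − (212.5 - 0.625x) = 39, so x' = 3749/15.
Then Pb = 212.5 − 0.625·(3749/15) = 1351/24 and Ps = 17.1875 + 0.3125·(3749/15) = 2287/24.
The subsidy expands output by 3749/15 − 625/3 = 41.6 past the efficient level; on those units the gap between marginal cost and willingness to pay runs from 0 up to 39.
DWL = ½ × 39 × 41.6 = 811.2.

Deadweight loss = £811.2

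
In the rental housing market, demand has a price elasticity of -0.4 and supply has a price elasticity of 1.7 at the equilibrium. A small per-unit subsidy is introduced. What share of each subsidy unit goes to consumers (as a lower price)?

Consumer share = 17/21

For a small subsidy around the equilibrium, the benefit split depends on the relative slopes, which at a point are proportional to the elasticities.
Buyer share = εs/(εs + |εd|) = 1.7/(1.7 + 0.4) = 17/21; seller share = |εd|/(εs + |εd|) = 4/21.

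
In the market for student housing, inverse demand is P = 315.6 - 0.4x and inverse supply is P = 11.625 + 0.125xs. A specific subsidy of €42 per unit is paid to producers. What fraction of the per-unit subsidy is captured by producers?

Producer share = 5/21

Pre-subsidy: 315.6 - 0.4x = 11.625 + 0.125x gives x* = 579 and P* = 84.
With the subsidy, sellers receive Ps = Pb + 42 for each unit, where Pb is the price buyers pay.
On the curves, Pb = 315.6 - 0.4x and Ps = 11.625 + 0.125x; the wedge Ps − Pb = 42 gives 11.625 + 0.125x − (315.6 - 0.4x) = 42, so x' = 659.
Then Pb = 315.6 − 0.4·659 = 52 and Ps = 11.625 + 0.125·659 = 94.
Buyers' price falls by P* − Pb = 84 − 52 = 32; sellers' price rises by Ps − P* = 94 − 84 = 10.
So producers capture 10/42 = 5/21 of each unit of subsidy.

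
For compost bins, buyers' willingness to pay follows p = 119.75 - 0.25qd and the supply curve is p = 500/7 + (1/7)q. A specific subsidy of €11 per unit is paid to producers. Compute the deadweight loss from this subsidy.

Deadweight loss = €154

Pre-subsidy: 119.75 - 0.25q = 500/7 + (1/7)q gives q* = 123 and p* = 89.
With the subsidy, sellers receive ps = pb + 11 for each unit, where pb is the price buyers pay.
On the curves, pb = 119.75 - 0.25q and ps = 500/7 + (1/7)q; the wedge ps − pb = 11 gives 500/7 + (1/7)q − (119.75 - 0.25q) = 11, so q' = 151.
Then pb = 119.75 − 0.25·151 = 82 and ps = 500/7 + (1/7)·151 = 93.
The subsidy expands output by 151 − 123 = 28 past the efficient level; on those units the gap between marginal cost and willingness to pay runs from 0 up to 11.
DWL = ½ × 11 × 28 = 154.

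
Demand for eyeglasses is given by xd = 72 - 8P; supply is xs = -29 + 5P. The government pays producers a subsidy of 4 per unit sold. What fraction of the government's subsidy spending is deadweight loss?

DWL / government spending = 5/18

Pre-subsidy: 72 - 8P = -29 + 5P gives P* = 101/13, x* = 128/13.
With the subsidy, sellers receive Ps = Pb + 4 for each unit, where Pb is the price buyers pay.
Supply in terms of Pb becomes xs = -29 + 5(Pb + 4) = -9 + 5Pb. Setting this equal to demand: 72 - 8Pb = -9 + 5Pb, so Pb = 81/13.
Sellers receive Ps = 81/13 + 4 = 133/13; x' = 72 − 8·(81/13) = 288/13.
ΔCS = ½(128/13 + 288/13)(101/13 − 81/13) = 320/13; ΔPS = ½(128/13 + 288/13)(133/13 − 101/13) = 512/13.
Government spending = 4 × 288/13 = 1152/13.
DWL = ½ × 4 × (288/13 − 128/13) = 320/13; fraction = (320/13) / (1152/13) = 5/18.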